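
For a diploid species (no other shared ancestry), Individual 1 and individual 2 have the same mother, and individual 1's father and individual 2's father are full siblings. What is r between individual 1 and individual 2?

With two independent routes of shared ancestry, r is the sum of the two contributions.
Individual 1 and individual 2 are related in two ways: half-sibs through their shared mother (r = 1/4) and first cousins through their fathers (r = 1/8).
r = 1/4 + 1/8 = 3/8 = 0.375.

0.375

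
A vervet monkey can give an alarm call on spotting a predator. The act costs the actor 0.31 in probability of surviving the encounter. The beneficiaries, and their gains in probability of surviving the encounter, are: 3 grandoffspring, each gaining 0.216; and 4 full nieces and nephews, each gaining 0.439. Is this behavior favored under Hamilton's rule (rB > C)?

Yes

Hamilton's rule: the trait is favored when the sum of r·B over every recipient exceeds the actor's cost C.
r to a grandoffspring = 1/4 (two parent–offspring links: r = (1/2)^2 = 1/4).
r to a full niece or nephew = 0.25 (full aunt/uncle↔niece/nephew: two paths of length 3 through the shared grandparent pair: r = 2·(1/2)^3 = 1/4).
Summing one r·B term per recipient: 3·0.25·0.216 + 4·0.25·0.439 = 0.601.
0.601 > 0.31: the indirect benefit exceeds the cost.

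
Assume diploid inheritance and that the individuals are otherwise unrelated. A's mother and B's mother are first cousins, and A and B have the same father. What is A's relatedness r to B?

0.28125

Independent pedigree routes through distinct common ancestors add.
A and B are related in two ways: second cousins through their mothers (r = 1/32) and half-sibs through their shared father (r = 1/4).
r = 1/32 + 1/4 = 0.28125.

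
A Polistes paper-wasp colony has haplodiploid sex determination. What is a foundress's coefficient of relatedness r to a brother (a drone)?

Her haploid brother carries none of their father's genes and a random half of their mother's genome; that half matches the maternal half of her own genome with probability 1/2: r = 1/2 · 1/2 = 1/4.

0.25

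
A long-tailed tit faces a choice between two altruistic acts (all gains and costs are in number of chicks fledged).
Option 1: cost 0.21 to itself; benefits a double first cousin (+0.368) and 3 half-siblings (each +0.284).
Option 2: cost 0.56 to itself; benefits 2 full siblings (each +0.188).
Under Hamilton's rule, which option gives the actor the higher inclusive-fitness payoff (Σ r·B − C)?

Option 1

Option 1: r to a double first cousin = 0.25.
Option 1: r to a half-sibling = 0.25.
Option 1: Σ r·B − C = (1·0.25·0.368 + 3·0.25·0.284) − 0.21 = 0.095.
Option 2: r to a full sibling = 0.5.
Option 2: Σ r·B − C = (2·0.5·0.188) − 0.56 = -0.372.
Option 1 has the higher net inclusive-fitness payoff.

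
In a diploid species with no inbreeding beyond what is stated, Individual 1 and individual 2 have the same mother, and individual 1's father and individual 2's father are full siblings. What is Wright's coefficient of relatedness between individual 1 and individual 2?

0.375

Independent pedigree routes through distinct common ancestors add.
Individual 1 and individual 2 are related in two ways: half-sibs through their shared mother (r = 1/4) and first cousins through their fathers (r = 1/8).
r = 1/4 + 1/8 = 0.375.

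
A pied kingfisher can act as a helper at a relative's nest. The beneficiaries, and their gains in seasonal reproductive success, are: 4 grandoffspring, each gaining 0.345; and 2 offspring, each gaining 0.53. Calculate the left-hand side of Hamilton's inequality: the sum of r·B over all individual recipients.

0.875

r to a grandoffspring = 1/4 (two parent–offspring links: r = (1/2)^2 = 1/4).
r to an offspring = 1/2 (one parent–offspring link: r = (1/2)^1 = 1/2).
Summing one r·B term per recipient: 4·0.25·0.345 + 2·0.5·0.53 = 0.875.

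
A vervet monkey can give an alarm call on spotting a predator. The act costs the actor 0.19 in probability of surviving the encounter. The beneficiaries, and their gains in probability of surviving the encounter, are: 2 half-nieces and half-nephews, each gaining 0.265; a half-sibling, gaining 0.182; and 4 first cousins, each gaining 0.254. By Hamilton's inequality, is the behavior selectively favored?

Hamilton's rule: the trait is favored when the sum of r·B over every recipient exceeds the actor's cost C.
r to a half-niece or half-nephew = 0.125 (half-aunt/uncle↔niece/nephew: one path of length 3: r = (1/2)^3 = 1/8).
r to a half-sibling = 1/4 (half-sibs share one parent — one path of length 2: r = (1/2)^2 = 1/4).
r to a first cousin = 0.125 (first cousins share one grandparent pair — two paths of length 4: r = 2·(1/2)^4 = 1/8).
Summing one r·B term per recipient: 2·0.125·0.265 + 1·0.25·0.182 + 4·0.125·0.254 = 0.23875.
0.23875 > 0.19: the indirect benefit exceeds the cost.

Yes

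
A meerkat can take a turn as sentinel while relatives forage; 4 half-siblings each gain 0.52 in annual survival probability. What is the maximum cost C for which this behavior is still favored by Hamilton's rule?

r to a half-sibling = 1/4 (half-sibs share one parent — one path of length 2: r = (1/2)^2 = 1/4).
Hamilton's rule: n·r·B > C, so the trait is favored while C < n·r·B = 4·0.25·0.52 = 0.52.

0.52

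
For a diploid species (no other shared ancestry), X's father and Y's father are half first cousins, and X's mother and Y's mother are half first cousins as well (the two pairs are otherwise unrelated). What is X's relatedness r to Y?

Wright's path rule: contributions from independent ancestry routes add.
X and Y are related in two ways: half second cousins through their fathers (r = 1/64) and half second cousins through their mothers (r = 1/64).
r = 1/64 + 1/64 = 1/32 = 0.03125.

0.03125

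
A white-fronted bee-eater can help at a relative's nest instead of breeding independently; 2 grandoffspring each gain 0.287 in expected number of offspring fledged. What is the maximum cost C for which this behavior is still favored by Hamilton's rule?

r to a grandoffspring = 1/4 (two parent–offspring links: r = (1/2)^2 = 1/4).
Hamilton's rule: n·r·B > C, so the trait is favored while C < n·r·B = 2·0.25·0.287 = 0.1435.

0.1435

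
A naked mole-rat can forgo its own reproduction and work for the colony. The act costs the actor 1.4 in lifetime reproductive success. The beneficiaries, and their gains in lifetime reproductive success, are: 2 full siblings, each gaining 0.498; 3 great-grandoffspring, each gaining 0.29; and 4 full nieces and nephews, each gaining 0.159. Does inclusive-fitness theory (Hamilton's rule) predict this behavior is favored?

No

Hamilton's rule: the trait is favored when the sum of r·B over every recipient exceeds the actor's cost C.
r to a full sibling = 1/2 (full sibs share both parents — two paths of length 2: r = 2·(1/2)^2 = 1/2).
r to a great-grandoffspring = 0.125 (three parent–offspring links: r = (1/2)^3 = 1/8).
r to a full niece or nephew = 1/4 (full aunt/uncle↔niece/nephew: two paths of length 3 through the shared grandparent pair: r = 2·(1/2)^3 = 1/4).
Summing one r·B term per recipient: 2·0.5·0.498 + 3·0.125·0.29 + 4·0.25·0.159 = 0.76575.
0.76575 < 1.4: the indirect benefit is less than the cost.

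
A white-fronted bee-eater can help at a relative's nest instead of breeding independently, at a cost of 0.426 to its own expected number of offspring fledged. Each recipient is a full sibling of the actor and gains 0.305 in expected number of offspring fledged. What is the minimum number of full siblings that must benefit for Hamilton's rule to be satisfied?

r to a full sibling = 0.5 (full sibs share both parents — two paths of length 2: r = 2·(1/2)^2 = 1/2).
Hamilton's rule: n·r·B > C  ⇒  n > C/(r·B) = 0.426/(0.5·0.305) = 2.793.
The smallest integer exceeding 2.793 is 3.

3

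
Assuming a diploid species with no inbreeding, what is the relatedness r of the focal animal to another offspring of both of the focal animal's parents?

Each parent–offspring link contributes a factor of 1/2, and independent paths through distinct common ancestors add.
Full sibs share both parents — two paths of length 2: r = 2·(1/2)^2 = 1/2.

0.5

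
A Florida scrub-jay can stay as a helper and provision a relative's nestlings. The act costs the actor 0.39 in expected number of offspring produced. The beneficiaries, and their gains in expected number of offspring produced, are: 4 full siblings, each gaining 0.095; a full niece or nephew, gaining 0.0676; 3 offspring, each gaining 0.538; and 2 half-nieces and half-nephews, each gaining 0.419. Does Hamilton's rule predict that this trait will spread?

Yes

Hamilton's rule: the trait is favored when the sum of r·B over every recipient exceeds the actor's cost C.
r to a full sibling = 0.5 (full sibs share both parents — two paths of length 2: r = 2·(1/2)^2 = 1/2).
r to a full niece or nephew = 0.25 (full aunt/uncle↔niece/nephew: two paths of length 3 through the shared grandparent pair: r = 2·(1/2)^3 = 1/4).
r to an offspring = 0.5 (one parent–offspring link: r = (1/2)^1 = 1/2).
r to a half-niece or half-nephew = 0.125 (half-aunt/uncle↔niece/nephew: one path of length 3: r = (1/2)^3 = 1/8).
Summing one r·B term per recipient: 4·0.5·0.095 + 1·0.25·0.0676 + 3·0.5·0.538 + 2·0.125·0.419 = 1.11865.
1.11865 > 0.39: the indirect benefit exceeds the cost.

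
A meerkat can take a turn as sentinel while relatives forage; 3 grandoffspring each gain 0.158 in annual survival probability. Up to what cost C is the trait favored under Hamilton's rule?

r to a grandoffspring = 0.25 (two parent–offspring links: r = (1/2)^2 = 1/4).
Hamilton's rule: n·r·B > C, so the trait is favored while C < n·r·B = 3·0.25·0.158 = 0.1185.

0.1185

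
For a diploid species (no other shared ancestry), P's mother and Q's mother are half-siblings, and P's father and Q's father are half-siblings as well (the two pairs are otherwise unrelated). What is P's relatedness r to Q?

Relatedness sums over independent paths through distinct common ancestors.
P and Q are related in two ways: half first cousins through their mothers (r = 1/16) and half first cousins through their fathers (r = 1/16).
r = 1/16 + 1/16 = 0.125.

0.125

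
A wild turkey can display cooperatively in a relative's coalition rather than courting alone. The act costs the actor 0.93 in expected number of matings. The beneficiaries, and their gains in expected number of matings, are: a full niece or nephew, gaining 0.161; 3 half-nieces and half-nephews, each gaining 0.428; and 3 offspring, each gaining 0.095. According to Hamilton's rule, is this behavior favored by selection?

Hamilton's rule: the trait is favored when the sum of r·B over every recipient exceeds the actor's cost C.
r to a full niece or nephew = 1/4 (full aunt/uncle↔niece/nephew: two paths of length 3 through the shared grandparent pair: r = 2·(1/2)^3 = 1/4).
r to a half-niece or half-nephew = 0.125 (half-aunt/uncle↔niece/nephew: one path of length 3: r = (1/2)^3 = 1/8).
r to an offspring = 0.5 (one parent–offspring link: r = (1/2)^1 = 1/2).
Summing one r·B term per recipient: 1·0.25·0.161 + 3·0.125·0.428 + 3·0.5·0.095 = 0.34325.
0.34325 < 0.93: the indirect benefit is less than the cost.

No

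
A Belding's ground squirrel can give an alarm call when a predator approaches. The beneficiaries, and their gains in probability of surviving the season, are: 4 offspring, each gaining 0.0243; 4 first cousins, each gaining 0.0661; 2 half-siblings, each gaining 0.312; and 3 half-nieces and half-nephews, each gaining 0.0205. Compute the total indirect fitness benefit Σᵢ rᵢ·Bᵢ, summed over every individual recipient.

r to an offspring = 0.5 (one parent–offspring link: r = (1/2)^1 = 1/2).
r to a first cousin = 0.125 (first cousins share one grandparent pair — two paths of length 4: r = 2·(1/2)^4 = 1/8).
r to a half-sibling = 1/4 (half-sibs share one parent — one path of length 2: r = (1/2)^2 = 1/4).
r to a half-niece or half-nephew = 0.125 (half-aunt/uncle↔niece/nephew: one path of length 3: r = (1/2)^3 = 1/8).
Summing one r·B term per recipient: 4·0.5·0.0243 + 4·0.125·0.0661 + 2·0.25·0.312 + 3·0.125·0.0205 = 0.2453375.

0.2453375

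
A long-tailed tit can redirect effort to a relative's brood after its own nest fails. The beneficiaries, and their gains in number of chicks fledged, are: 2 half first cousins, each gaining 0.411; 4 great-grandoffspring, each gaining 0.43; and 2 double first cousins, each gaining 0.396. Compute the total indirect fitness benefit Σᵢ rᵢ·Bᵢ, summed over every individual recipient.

r to a half first cousin = 0.0625 (half first cousins share one grandparent — one path of length 4: r = (1/2)^4 = 1/16).
r to a great-grandoffspring = 0.125 (three parent–offspring links: r = (1/2)^3 = 1/8).
r to a double first cousin = 0.25 (double first cousins share both grandparent pairs — four paths of length 4: r = 4·(1/2)^4 = 1/4).
Summing one r·B term per recipient: 2·0.0625·0.411 + 4·0.125·0.43 + 2·0.25·0.396 = 0.464375.

0.464375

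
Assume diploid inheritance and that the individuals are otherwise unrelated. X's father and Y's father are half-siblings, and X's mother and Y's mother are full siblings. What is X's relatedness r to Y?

Wright's path rule: contributions from independent ancestry routes add.
X and Y are related in two ways: half first cousins through their fathers (r = 1/16) and first cousins through their mothers (r = 1/8).
r = 1/16 + 1/8 = 3/16 = 0.1875.

0.1875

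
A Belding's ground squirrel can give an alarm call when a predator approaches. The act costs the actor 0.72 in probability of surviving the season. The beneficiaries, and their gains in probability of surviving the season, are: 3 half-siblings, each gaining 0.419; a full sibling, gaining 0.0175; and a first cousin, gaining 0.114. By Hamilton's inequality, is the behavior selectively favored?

Hamilton's rule: the trait is favored when the sum of r·B over every recipient exceeds the actor's cost C.
r to a half-sibling = 0.25 (half-sibs share one parent — one path of length 2: r = (1/2)^2 = 1/4).
r to a full sibling = 0.5 (full sibs share both parents — two paths of length 2: r = 2·(1/2)^2 = 1/2).
r to a first cousin = 1/8 (first cousins share one grandparent pair — two paths of length 4: r = 2·(1/2)^4 = 1/8).
Summing one r·B term per recipient: 3·0.25·0.419 + 1·0.5·0.0175 + 1·0.125·0.114 = 0.33725.
0.33725 < 0.72: the indirect benefit is less than the cost.

No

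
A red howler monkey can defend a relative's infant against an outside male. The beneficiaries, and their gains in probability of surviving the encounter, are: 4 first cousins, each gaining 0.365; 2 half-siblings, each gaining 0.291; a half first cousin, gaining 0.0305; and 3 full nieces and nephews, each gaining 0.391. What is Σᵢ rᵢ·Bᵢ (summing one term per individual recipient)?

0.62315625

r to a first cousin = 0.125 (first cousins share one grandparent pair — two paths of length 4: r = 2·(1/2)^4 = 1/8).
r to a half-sibling = 0.25 (half-sibs share one parent — one path of length 2: r = (1/2)^2 = 1/4).
r to a half first cousin = 0.0625 (half first cousins share one grandparent — one path of length 4: r = (1/2)^4 = 1/16).
r to a full niece or nephew = 1/4 (full aunt/uncle↔niece/nephew: two paths of length 3 through the shared grandparent pair: r = 2·(1/2)^3 = 1/4).
Summing one r·B term per recipient: 4·0.125·0.365 + 2·0.25·0.291 + 1·0.0625·0.0305 + 3·0.25·0.391 = 0.62315625.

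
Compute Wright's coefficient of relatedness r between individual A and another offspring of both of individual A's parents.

0.5

Each parent–offspring link contributes a factor of 1/2, and independent paths through distinct common ancestors add.
Full sibs share both parents — two paths of length 2: r = 2·(1/2)^2 = 1/2.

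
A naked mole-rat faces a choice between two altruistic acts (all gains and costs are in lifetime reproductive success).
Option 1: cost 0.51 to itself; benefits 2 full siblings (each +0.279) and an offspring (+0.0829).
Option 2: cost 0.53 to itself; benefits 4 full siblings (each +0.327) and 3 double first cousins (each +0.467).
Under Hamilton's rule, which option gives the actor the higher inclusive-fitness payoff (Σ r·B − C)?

Option 2

Option 1: r to a full sibling = 0.5.
Option 1: r to an offspring = 0.5.
Option 1: Σ r·B − C = (2·0.5·0.279 + 1·0.5·0.0829) − 0.51 = -0.18955.
Option 2: r to a full sibling = 0.5.
Option 2: r to a double first cousin = 0.25.
Option 2: Σ r·B − C = (4·0.5·0.327 + 3·0.25·0.467) − 0.53 = 0.47425.
Option 2 has the higher net inclusive-fitness payoff.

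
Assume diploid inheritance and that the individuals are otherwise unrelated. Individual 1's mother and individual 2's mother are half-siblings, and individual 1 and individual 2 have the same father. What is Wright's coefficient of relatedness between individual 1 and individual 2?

Relatedness sums over independent paths through distinct common ancestors.
Individual 1 and individual 2 are related in two ways: half first cousins through their mothers (r = 1/16) and half-sibs through their shared father (r = 1/4).
r = 1/16 + 1/4 = 0.3125.

0.3125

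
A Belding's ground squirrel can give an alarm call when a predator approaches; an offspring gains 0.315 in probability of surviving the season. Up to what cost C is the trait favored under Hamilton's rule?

0.1575

r to an offspring = 0.5 (one parent–offspring link: r = (1/2)^1 = 1/2).
Hamilton's rule: n·r·B > C, so the trait is favored while C < n·r·B = 1·0.5·0.315 = 0.1575.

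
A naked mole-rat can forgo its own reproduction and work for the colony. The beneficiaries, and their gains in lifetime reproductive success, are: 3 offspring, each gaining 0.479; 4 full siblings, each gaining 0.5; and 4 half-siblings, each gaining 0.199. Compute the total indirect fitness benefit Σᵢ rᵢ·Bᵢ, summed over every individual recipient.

r to an offspring = 0.5 (one parent–offspring link: r = (1/2)^1 = 1/2).
r to a full sibling = 1/2 (full sibs share both parents — two paths of length 2: r = 2·(1/2)^2 = 1/2).
r to a half-sibling = 0.25 (half-sibs share one parent — one path of length 2: r = (1/2)^2 = 1/4).
Summing one r·B term per recipient: 3·0.5·0.479 + 4·0.5·0.5 + 4·0.25·0.199 = 1.9175.

1.9175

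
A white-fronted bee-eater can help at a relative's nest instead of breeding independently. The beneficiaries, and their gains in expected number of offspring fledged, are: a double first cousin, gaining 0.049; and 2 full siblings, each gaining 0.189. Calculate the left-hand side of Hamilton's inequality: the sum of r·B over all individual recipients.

0.20125

r to a double first cousin = 0.25 (double first cousins share both grandparent pairs — four paths of length 4: r = 4·(1/2)^4 = 1/4).
r to a full sibling = 0.5 (full sibs share both parents — two paths of length 2: r = 2·(1/2)^2 = 1/2).
Summing one r·B term per recipient: 1·0.25·0.049 + 2·0.5·0.189 = 0.20125.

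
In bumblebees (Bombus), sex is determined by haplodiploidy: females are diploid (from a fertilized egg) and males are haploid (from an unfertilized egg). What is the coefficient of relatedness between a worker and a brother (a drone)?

0.25

Her haploid brother carries none of their father's genes and a random half of their mother's genome; that half matches the maternal half of her own genome with probability 1/2: r = 1/2 · 1/2 = 1/4.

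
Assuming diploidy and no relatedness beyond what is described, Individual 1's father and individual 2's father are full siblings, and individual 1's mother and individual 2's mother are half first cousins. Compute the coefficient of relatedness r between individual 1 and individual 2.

Wright's path rule: contributions from independent ancestry routes add.
Individual 1 and individual 2 are related in two ways: first cousins through their fathers (r = 1/8) and half second cousins through their mothers (r = 1/64).
r = 1/8 + 1/64 = 0.140625.

0.140625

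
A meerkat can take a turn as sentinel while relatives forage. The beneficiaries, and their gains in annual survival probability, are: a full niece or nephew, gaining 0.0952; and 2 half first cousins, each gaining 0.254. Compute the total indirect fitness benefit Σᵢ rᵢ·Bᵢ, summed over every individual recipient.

0.05555

r to a full niece or nephew = 1/4 (full aunt/uncle↔niece/nephew: two paths of length 3 through the shared grandparent pair: r = 2·(1/2)^3 = 1/4).
r to a half first cousin = 1/16 (half first cousins share one grandparent — one path of length 4: r = (1/2)^4 = 1/16).
Summing one r·B term per recipient: 1·0.25·0.0952 + 2·0.0625·0.254 = 0.05555.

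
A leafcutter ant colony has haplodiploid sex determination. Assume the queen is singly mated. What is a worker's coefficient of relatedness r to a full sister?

0.75

Haplodiploid full sisters inherit their father's entire haploid genome identically (contributing 1/2) and on average half of their mother's contribution (1/2 · 1/2 = 1/4); r = 1/2 + 1/4 = 3/4.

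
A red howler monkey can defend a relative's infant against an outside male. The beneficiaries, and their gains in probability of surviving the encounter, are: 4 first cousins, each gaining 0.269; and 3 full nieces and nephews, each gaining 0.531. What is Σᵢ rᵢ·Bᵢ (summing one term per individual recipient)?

0.53275

r to a first cousin = 0.125 (first cousins share one grandparent pair — two paths of length 4: r = 2·(1/2)^4 = 1/8).
r to a full niece or nephew = 0.25 (full aunt/uncle↔niece/nephew: two paths of length 3 through the shared grandparent pair: r = 2·(1/2)^3 = 1/4).
Summing one r·B term per recipient: 4·0.125·0.269 + 3·0.25·0.531 = 0.53275.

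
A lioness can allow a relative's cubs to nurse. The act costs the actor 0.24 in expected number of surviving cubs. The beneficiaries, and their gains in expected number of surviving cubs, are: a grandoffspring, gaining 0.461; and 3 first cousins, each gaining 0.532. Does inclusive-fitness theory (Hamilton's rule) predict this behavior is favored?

Yes

Hamilton's rule: the trait is favored when the sum of r·B over every recipient exceeds the actor's cost C.
r to a grandoffspring = 0.25 (two parent–offspring links: r = (1/2)^2 = 1/4).
r to a first cousin = 1/8 (first cousins share one grandparent pair — two paths of length 4: r = 2·(1/2)^4 = 1/8).
Summing one r·B term per recipient: 1·0.25·0.461 + 3·0.125·0.532 = 0.31475.
0.31475 > 0.24: the indirect benefit exceeds the cost.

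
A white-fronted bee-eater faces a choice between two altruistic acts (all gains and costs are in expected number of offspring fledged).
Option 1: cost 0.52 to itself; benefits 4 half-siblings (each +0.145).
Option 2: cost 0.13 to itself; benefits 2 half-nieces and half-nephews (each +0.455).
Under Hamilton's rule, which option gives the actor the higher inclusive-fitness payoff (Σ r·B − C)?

Option 2

Option 1: r to a half-sibling = 0.25.
Option 1: Σ r·B − C = (4·0.25·0.145) − 0.52 = -0.375.
Option 2: r to a half-niece or half-nephew = 0.125.
Option 2: Σ r·B − C = (2·0.125·0.455) − 0.13 = -0.01625.
Option 2 has the higher net inclusive-fitness payoff.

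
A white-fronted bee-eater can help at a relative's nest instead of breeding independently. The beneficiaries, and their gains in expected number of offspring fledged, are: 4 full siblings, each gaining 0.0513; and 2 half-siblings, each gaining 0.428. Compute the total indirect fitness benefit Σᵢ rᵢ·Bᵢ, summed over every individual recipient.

r to a full sibling = 0.5 (full sibs share both parents — two paths of length 2: r = 2·(1/2)^2 = 1/2).
r to a half-sibling = 0.25 (half-sibs share one parent — one path of length 2: r = (1/2)^2 = 1/4).
Summing one r·B term per recipient: 4·0.5·0.0513 + 2·0.25·0.428 = 0.3166.

0.3166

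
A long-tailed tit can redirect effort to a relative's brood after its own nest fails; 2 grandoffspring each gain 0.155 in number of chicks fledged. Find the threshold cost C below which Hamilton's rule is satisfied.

r to a grandoffspring = 0.25 (two parent–offspring links: r = (1/2)^2 = 1/4).
Hamilton's rule: n·r·B > C, so the trait is favored while C < n·r·B = 2·0.25·0.155 = 0.0775.

0.0775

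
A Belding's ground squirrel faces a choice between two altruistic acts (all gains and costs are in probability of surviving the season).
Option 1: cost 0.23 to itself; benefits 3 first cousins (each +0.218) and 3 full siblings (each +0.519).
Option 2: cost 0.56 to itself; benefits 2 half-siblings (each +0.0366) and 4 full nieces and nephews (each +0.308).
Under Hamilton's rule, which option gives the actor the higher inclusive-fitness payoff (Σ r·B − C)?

Option 1: r to a first cousin = 0.125.
Option 1: r to a full sibling = 0.5.
Option 1: Σ r·B − C = (3·0.125·0.218 + 3·0.5·0.519) − 0.23 = 0.63025.
Option 2: r to a half-sibling = 0.25.
Option 2: r to a full niece or nephew = 0.25.
Option 2: Σ r·B − C = (2·0.25·0.0366 + 4·0.25·0.308) − 0.56 = -0.2337.
Option 1 has the higher net inclusive-fitness payoff.

Option 1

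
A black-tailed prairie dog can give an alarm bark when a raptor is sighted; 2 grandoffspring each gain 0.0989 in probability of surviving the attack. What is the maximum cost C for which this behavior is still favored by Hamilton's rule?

r to a grandoffspring = 0.25 (two parent–offspring links: r = (1/2)^2 = 1/4).
Hamilton's rule: n·r·B > C, so the trait is favored while C < n·r·B = 2·0.25·0.0989 = 0.04945.

0.04945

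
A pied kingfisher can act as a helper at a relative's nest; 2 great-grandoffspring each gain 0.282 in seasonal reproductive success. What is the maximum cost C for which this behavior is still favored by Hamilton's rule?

0.0705

r to a great-grandoffspring = 0.125 (three parent–offspring links: r = (1/2)^3 = 1/8).
Hamilton's rule: n·r·B > C, so the trait is favored while C < n·r·B = 2·0.125·0.282 = 0.0705.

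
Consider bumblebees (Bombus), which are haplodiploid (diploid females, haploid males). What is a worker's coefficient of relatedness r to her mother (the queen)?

0.5

One meiotic link between diploid queen and diploid daughter: r = 1/2.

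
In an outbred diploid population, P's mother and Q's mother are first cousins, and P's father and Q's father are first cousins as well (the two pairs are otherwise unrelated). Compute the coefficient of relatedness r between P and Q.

0.0625

With two independent routes of shared ancestry, r is the sum of the two contributions.
P and Q are related in two ways: second cousins through their mothers (r = 1/32) and second cousins through their fathers (r = 1/32).
r = 1/32 + 1/32 = 0.0625.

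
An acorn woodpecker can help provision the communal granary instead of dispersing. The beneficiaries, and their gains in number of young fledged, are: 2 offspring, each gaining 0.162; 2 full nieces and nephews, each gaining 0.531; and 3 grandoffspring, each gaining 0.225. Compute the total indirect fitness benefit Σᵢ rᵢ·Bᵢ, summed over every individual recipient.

0.59625

r to an offspring = 1/2 (one parent–offspring link: r = (1/2)^1 = 1/2).
r to a full niece or nephew = 0.25 (full aunt/uncle↔niece/nephew: two paths of length 3 through the shared grandparent pair: r = 2·(1/2)^3 = 1/4).
r to a grandoffspring = 1/4 (two parent–offspring links: r = (1/2)^2 = 1/4).
Summing one r·B term per recipient: 2·0.5·0.162 + 2·0.25·0.531 + 3·0.25·0.225 = 0.59625.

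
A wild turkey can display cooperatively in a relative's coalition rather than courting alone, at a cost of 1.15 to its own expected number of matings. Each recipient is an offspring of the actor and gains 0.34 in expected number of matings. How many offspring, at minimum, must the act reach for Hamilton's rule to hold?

7

r to an offspring = 0.5 (one parent–offspring link: r = (1/2)^1 = 1/2).
Hamilton's rule: n·r·B > C  ⇒  n > C/(r·B) = 1.15/(0.5·0.34) = 6.765.
The smallest integer exceeding 6.765 is 7.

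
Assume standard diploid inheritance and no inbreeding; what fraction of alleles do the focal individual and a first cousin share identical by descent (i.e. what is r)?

First cousins share one grandparent pair — two paths of length 4: r = 2·(1/2)^4 = 1/8.

0.125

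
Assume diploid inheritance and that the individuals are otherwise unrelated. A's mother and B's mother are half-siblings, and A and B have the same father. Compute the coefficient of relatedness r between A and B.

0.3125

Relatedness sums over independent paths through distinct common ancestors.
A and B are related in two ways: half first cousins through their mothers (r = 1/16) and half-sibs through their shared father (r = 1/4).
r = 1/16 + 1/4 = 0.3125.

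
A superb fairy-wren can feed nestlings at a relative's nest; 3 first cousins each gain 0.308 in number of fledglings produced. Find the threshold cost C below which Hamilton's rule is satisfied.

0.1155

r to a first cousin = 1/8 (first cousins share one grandparent pair — two paths of length 4: r = 2·(1/2)^4 = 1/8).
Hamilton's rule: n·r·B > C, so the trait is favored while C < n·r·B = 3·0.125·0.308 = 0.1155.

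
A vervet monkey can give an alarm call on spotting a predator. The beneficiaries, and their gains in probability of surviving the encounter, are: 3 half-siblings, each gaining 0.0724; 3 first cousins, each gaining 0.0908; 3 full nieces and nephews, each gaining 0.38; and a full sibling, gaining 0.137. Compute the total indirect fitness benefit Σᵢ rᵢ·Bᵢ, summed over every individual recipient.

r to a half-sibling = 1/4 (half-sibs share one parent — one path of length 2: r = (1/2)^2 = 1/4).
r to a first cousin = 0.125 (first cousins share one grandparent pair — two paths of length 4: r = 2·(1/2)^4 = 1/8).
r to a full niece or nephew = 1/4 (full aunt/uncle↔niece/nephew: two paths of length 3 through the shared grandparent pair: r = 2·(1/2)^3 = 1/4).
r to a full sibling = 1/2 (full sibs share both parents — two paths of length 2: r = 2·(1/2)^2 = 1/2).
Summing one r·B term per recipient: 3·0.25·0.0724 + 3·0.125·0.0908 + 3·0.25·0.38 + 1·0.5·0.137 = 0.44185.

0.44185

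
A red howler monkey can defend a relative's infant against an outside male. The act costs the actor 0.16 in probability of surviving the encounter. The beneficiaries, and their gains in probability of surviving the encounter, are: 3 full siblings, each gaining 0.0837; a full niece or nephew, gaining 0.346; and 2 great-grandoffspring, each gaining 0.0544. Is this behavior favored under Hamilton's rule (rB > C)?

Yes

Hamilton's rule: the trait is favored when the sum of r·B over every recipient exceeds the actor's cost C.
r to a full sibling = 0.5 (full sibs share both parents — two paths of length 2: r = 2·(1/2)^2 = 1/2).
r to a full niece or nephew = 0.25 (full aunt/uncle↔niece/nephew: two paths of length 3 through the shared grandparent pair: r = 2·(1/2)^3 = 1/4).
r to a great-grandoffspring = 1/8 (three parent–offspring links: r = (1/2)^3 = 1/8).
Summing one r·B term per recipient: 3·0.5·0.0837 + 1·0.25·0.346 + 2·0.125·0.0544 = 0.22565.
0.22565 > 0.16: the indirect benefit exceeds the cost.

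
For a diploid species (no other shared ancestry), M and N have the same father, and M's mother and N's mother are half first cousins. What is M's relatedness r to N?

0.265625

Wright's path rule: contributions from independent ancestry routes add.
M and N are related in two ways: half-sibs through their shared father (r = 1/4) and half second cousins through their mothers (r = 1/64).
r = 1/4 + 1/64 = 17/64 = 0.265625.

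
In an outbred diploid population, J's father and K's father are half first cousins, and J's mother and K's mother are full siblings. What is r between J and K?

With two independent routes of shared ancestry, r is the sum of the two contributions.
J and K are related in two ways: half second cousins through their fathers (r = 1/64) and first cousins through their mothers (r = 1/8).
r = 1/64 + 1/8 = 9/64 = 0.140625.

0.140625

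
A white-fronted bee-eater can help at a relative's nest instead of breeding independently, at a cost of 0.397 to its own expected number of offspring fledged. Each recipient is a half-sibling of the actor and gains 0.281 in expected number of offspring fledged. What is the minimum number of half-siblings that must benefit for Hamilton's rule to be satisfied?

6

r to a half-sibling = 0.25 (half-sibs share one parent — one path of length 2: r = (1/2)^2 = 1/4).
Hamilton's rule: n·r·B > C  ⇒  n > C/(r·B) = 0.397/(0.25·0.281) = 5.651.
The smallest integer exceeding 5.651 is 6.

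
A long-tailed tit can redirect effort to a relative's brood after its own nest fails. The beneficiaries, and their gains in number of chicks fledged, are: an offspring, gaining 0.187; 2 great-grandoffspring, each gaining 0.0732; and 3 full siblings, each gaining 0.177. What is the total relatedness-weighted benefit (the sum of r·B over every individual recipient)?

0.3773

r to an offspring = 1/2 (one parent–offspring link: r = (1/2)^1 = 1/2).
r to a great-grandoffspring = 0.125 (three parent–offspring links: r = (1/2)^3 = 1/8).
r to a full sibling = 1/2 (full sibs share both parents — two paths of length 2: r = 2·(1/2)^2 = 1/2).
Summing one r·B term per recipient: 1·0.5·0.187 + 2·0.125·0.0732 + 3·0.5·0.177 = 0.3773.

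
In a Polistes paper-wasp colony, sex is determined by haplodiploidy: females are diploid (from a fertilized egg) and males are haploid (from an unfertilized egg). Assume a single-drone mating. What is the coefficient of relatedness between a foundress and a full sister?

Haplodiploid full sisters inherit their father's entire haploid genome identically (contributing 1/2) and on average half of their mother's contribution (1/2 · 1/2 = 1/4); r = 1/2 + 1/4 = 3/4.

0.75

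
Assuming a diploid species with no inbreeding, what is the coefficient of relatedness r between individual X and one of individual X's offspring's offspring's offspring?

Each parent–offspring link contributes a factor of 1/2, and independent paths through distinct common ancestors add.
Three parent–offspring links: r = (1/2)^3 = 1/8.

0.125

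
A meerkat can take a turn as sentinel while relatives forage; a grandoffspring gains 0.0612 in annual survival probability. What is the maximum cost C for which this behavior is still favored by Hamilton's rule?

r to a grandoffspring = 0.25 (two parent–offspring links: r = (1/2)^2 = 1/4).
Hamilton's rule: n·r·B > C, so the trait is favored while C < n·r·B = 1·0.25·0.0612 = 0.0153.

0.0153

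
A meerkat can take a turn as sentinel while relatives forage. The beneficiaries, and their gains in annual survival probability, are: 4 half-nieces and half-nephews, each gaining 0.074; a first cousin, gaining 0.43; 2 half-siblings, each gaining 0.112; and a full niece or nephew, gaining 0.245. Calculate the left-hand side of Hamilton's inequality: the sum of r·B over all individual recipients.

0.208

r to a half-niece or half-nephew = 1/8 (half-aunt/uncle↔niece/nephew: one path of length 3: r = (1/2)^3 = 1/8).
r to a first cousin = 0.125 (first cousins share one grandparent pair — two paths of length 4: r = 2·(1/2)^4 = 1/8).
r to a half-sibling = 0.25 (half-sibs share one parent — one path of length 2: r = (1/2)^2 = 1/4).
r to a full niece or nephew = 0.25 (full aunt/uncle↔niece/nephew: two paths of length 3 through the shared grandparent pair: r = 2·(1/2)^3 = 1/4).
Summing one r·B term per recipient: 4·0.125·0.074 + 1·0.125·0.43 + 2·0.25·0.112 + 1·0.25·0.245 = 0.208.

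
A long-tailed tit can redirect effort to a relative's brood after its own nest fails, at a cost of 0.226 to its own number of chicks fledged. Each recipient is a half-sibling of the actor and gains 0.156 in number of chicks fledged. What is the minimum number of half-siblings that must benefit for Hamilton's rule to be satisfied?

r to a half-sibling = 0.25 (half-sibs share one parent — one path of length 2: r = (1/2)^2 = 1/4).
Hamilton's rule: n·r·B > C  ⇒  n > C/(r·B) = 0.226/(0.25·0.156) = 5.795.
The smallest integer exceeding 5.795 is 6.

6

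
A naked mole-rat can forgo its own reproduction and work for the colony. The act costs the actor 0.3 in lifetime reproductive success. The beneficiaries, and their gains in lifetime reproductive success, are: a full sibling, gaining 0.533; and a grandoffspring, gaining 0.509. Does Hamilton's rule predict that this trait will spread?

Hamilton's rule: the trait is favored when the sum of r·B over every recipient exceeds the actor's cost C.
r to a full sibling = 0.5 (full sibs share both parents — two paths of length 2: r = 2·(1/2)^2 = 1/2).
r to a grandoffspring = 0.25 (two parent–offspring links: r = (1/2)^2 = 1/4).
Summing one r·B term per recipient: 1·0.5·0.533 + 1·0.25·0.509 = 0.39375.
0.39375 > 0.3: the indirect benefit exceeds the cost.

Yes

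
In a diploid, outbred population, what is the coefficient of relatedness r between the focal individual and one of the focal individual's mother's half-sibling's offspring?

0.0625

Each parent–offspring link contributes a factor of 1/2, and independent paths through distinct common ancestors add.
Half first cousins share one grandparent — one path of length 4: r = (1/2)^4 = 1/16.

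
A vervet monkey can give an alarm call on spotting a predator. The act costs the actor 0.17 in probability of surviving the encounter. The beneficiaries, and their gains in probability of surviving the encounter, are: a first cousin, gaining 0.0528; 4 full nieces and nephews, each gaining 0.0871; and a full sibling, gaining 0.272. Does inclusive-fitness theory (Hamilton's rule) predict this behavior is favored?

Hamilton's rule: the trait is favored when the sum of r·B over every recipient exceeds the actor's cost C.
r to a first cousin = 1/8 (first cousins share one grandparent pair — two paths of length 4: r = 2·(1/2)^4 = 1/8).
r to a full niece or nephew = 0.25 (full aunt/uncle↔niece/nephew: two paths of length 3 through the shared grandparent pair: r = 2·(1/2)^3 = 1/4).
r to a full sibling = 0.5 (full sibs share both parents — two paths of length 2: r = 2·(1/2)^2 = 1/2).
Summing one r·B term per recipient: 1·0.125·0.0528 + 4·0.25·0.0871 + 1·0.5·0.272 = 0.2297.
0.2297 > 0.17: the indirect benefit exceeds the cost.

Yes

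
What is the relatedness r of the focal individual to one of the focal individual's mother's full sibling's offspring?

Each parent–offspring link contributes a factor of 1/2, and independent paths through distinct common ancestors add.
First cousins share one grandparent pair — two paths of length 4: r = 2·(1/2)^4 = 1/8.

0.125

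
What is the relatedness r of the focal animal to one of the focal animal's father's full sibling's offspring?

Each parent–offspring link contributes a factor of 1/2, and independent paths through distinct common ancestors add.
First cousins share one grandparent pair — two paths of length 4: r = 2·(1/2)^4 = 1/8.

0.125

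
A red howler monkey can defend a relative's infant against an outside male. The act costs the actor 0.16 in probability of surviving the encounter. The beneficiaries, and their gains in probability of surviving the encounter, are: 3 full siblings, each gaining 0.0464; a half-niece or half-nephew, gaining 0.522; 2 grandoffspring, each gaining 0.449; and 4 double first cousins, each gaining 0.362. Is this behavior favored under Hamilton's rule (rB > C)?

Hamilton's rule: the trait is favored when the sum of r·B over every recipient exceeds the actor's cost C.
r to a full sibling = 1/2 (full sibs share both parents — two paths of length 2: r = 2·(1/2)^2 = 1/2).
r to a half-niece or half-nephew = 1/8 (half-aunt/uncle↔niece/nephew: one path of length 3: r = (1/2)^3 = 1/8).
r to a grandoffspring = 0.25 (two parent–offspring links: r = (1/2)^2 = 1/4).
r to a double first cousin = 1/4 (double first cousins share both grandparent pairs — four paths of length 4: r = 4·(1/2)^4 = 1/4).
Summing one r·B term per recipient: 3·0.5·0.0464 + 1·0.125·0.522 + 2·0.25·0.449 + 4·0.25·0.362 = 0.72135.
0.72135 > 0.16: the indirect benefit exceeds the cost.

Yes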